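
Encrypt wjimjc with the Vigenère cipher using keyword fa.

bjnmoc

Repeat the key across the message: fafafa
w(22)+f(5): 27≡1 → b
j(9)+a(0): 9 → j
i(8)+f(5): 13 → n
m(12)+a(0): 12 → m
j(9)+f(5): 14 → o
c(2)+a(0): 2 → c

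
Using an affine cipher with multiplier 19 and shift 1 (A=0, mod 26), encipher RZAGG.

R(17): 19·17+1=324≡12 → M
Z(25): 19·25+1=476≡8 → I
A(0): 19·0+1=1 → B
G(6): 19·6+1=115≡11 → L
G(6): 19·6+1=115≡11 → L

MIBLL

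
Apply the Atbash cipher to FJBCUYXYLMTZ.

F(5) → U(20)
J(9) → Q(16)
B(1) → Y(24)
C(2) → X(23)
U(20) → F(5)
Y(24) → B(1)
X(23) → C(2)
Y(24) → B(1)
L(11) → O(14)
M(12) → N(13)
T(19) → G(6)
Z(25) → A(0)

UQYXFBCBONGA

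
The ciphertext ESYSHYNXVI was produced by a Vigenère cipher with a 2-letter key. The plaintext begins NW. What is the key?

RW

Subtract each crib letter from the matching ciphertext letter (mod 26):
E(4)−N(13)=-9≡17 → R
S(18)−W(22)=-4≡22 → W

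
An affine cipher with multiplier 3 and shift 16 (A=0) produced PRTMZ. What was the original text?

RJBQD

The inverse of 3 mod 26 is 9, since 3·9=27≡1. Apply D(y)=9·(y−16) mod 26:
P(15): 9·(15−16)=-9≡17 → R
R(17): 9·(17−16)=9 → J
T(19): 9·(19−16)=27≡1 → B
M(12): 9·(12−16)=-36≡16 → Q
Z(25): 9·(25−16)=81≡3 → D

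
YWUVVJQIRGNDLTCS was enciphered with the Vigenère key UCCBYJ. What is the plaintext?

Repeat the key across the ciphertext: UCCBYJUCCBYJUCCB
Y(24)−U(20): 4 → E
W(22)−C(2): 20 → U
U(20)−C(2): 18 → S
V(21)−B(1): 20 → U
V(21)−Y(24): -3≡23 → X
J(9)−J(9): 0 → A
Q(16)−U(20): -4≡22 → W
I(8)−C(2): 6 → G
R(17)−C(2): 15 → P
G(6)−B(1): 5 → F
N(13)−Y(24): -11≡15 → P
D(3)−J(9): -6≡20 → U
L(11)−U(20): -9≡17 → R
T(19)−C(2): 17 → R
C(2)−C(2): 0 → A
S(18)−B(1): 17 → R

EUSUXAWGPFPURRAR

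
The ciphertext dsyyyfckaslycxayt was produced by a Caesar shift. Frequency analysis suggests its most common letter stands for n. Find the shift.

11

The most frequent ciphertext letter is y (appears 5 times).
y is position 24; n is position 13.
Shift = 11.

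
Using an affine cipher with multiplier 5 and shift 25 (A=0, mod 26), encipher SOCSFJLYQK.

S(18): 5·18+25=115≡11 → L
O(14): 5·14+25=95≡17 → R
C(2): 5·2+25=35≡9 → J
S(18): 5·18+25=115≡11 → L
F(5): 5·5+25=50≡24 → Y
J(9): 5·9+25=70≡18 → S
L(11): 5·11+25=80≡2 → C
Y(24): 5·24+25=145≡15 → P
Q(16): 5·16+25=105≡1 → B
K(10): 5·10+25=75≡23 → X

LRJLYSCPBX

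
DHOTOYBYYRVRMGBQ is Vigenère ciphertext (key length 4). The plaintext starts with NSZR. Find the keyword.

Subtract each crib letter from the matching ciphertext letter (mod 26):
D(3)−N(13)=-10≡16 → Q
H(7)−S(18)=-11≡15 → P
O(14)−Z(25)=-11≡15 → P
T(19)−R(17)=2 → C

QPPC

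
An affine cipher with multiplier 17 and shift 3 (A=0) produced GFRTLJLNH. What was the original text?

The inverse of 17 mod 26 is 23, since 17·23=391≡1. Apply D(y)=23·(y−3) mod 26:
G(6): 23·(6−3)=69≡17 → R
F(5): 23·(5−3)=46≡20 → U
R(17): 23·(17−3)=322≡10 → K
T(19): 23·(19−3)=368≡4 → E
L(11): 23·(11−3)=184≡2 → C
J(9): 23·(9−3)=138≡8 → I
L(11): 23·(11−3)=184≡2 → C
N(13): 23·(13−3)=230≡22 → W
H(7): 23·(7−3)=92≡14 → O

RUKECICWO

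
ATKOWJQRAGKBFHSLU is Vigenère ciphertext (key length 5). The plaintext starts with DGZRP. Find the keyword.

Subtract each crib letter from the matching ciphertext letter (mod 26):
A(0)−D(3)=-3≡23 → X
T(19)−G(6)=13 → N
K(10)−Z(25)=-15≡11 → L
O(14)−R(17)=-3≡23 → X
W(22)−P(15)=7 → H

XNLXH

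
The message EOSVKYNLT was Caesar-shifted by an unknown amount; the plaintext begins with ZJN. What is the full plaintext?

From the crib: E(4)−Z(25)=-21≡5, so the shift is 5.
Subtract 5 from each ciphertext letter:
E(4): 4−5=-1≡25 → Z
O(14): 14−5=9 → J
S(18): 18−5=13 → N
V(21): 21−5=16 → Q
K(10): 10−5=5 → F
Y(24): 24−5=19 → T
N(13): 13−5=8 → I
L(11): 11−5=6 → G
T(19): 19−5=14 → O

ZJNQFTIGO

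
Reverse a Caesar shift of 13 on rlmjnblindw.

r(17): 17−13=4 → e
l(11): 11−13=-2≡24 → y
m(12): 12−13=-1≡25 → z
j(9): 9−13=-4≡22 → w
n(13): 13−13=0 → a
b(1): 1−13=-12≡14 → o
l(11): 11−13=-2≡24 → y
i(8): 8−13=-5≡21 → v
n(13): 13−13=0 → a
d(3): 3−13=-10≡16 → q
w(22): 22−13=9 → j

eyzwaoyvaqj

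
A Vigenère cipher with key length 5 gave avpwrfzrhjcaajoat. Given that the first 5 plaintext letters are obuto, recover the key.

Subtract each crib letter from the matching ciphertext letter (mod 26):
a(0)−o(14)=-14≡12 → m
v(21)−b(1)=20 → u
p(15)−u(20)=-5≡21 → v
w(22)−t(19)=3 → d
r(17)−o(14)=3 → d

muvdd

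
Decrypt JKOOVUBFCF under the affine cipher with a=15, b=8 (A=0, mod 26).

HOQQNGDFKF

The inverse of 15 mod 26 is 7, since 15·7=105≡1. Apply D(y)=7·(y−8) mod 26:
J(9): 7·(9−8)=7 → H
K(10): 7·(10−8)=14 → O
O(14): 7·(14−8)=42≡16 → Q
O(14): 7·(14−8)=42≡16 → Q
V(21): 7·(21−8)=91≡13 → N
U(20): 7·(20−8)=84≡6 → G
B(1): 7·(1−8)=-49≡3 → D
F(5): 7·(5−8)=-21≡5 → F
C(2): 7·(2−8)=-42≡10 → K
F(5): 7·(5−8)=-21≡5 → F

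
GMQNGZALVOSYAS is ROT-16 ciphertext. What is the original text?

G(6): 6−16=-10≡16 → Q
M(12): 12−16=-4≡22 → W
Q(16): 16−16=0 → A
N(13): 13−16=-3≡23 → X
G(6): 6−16=-10≡16 → Q
Z(25): 25−16=9 → J
A(0): 0−16=-16≡10 → K
L(11): 11−16=-5≡21 → V
V(21): 21−16=5 → F
O(14): 14−16=-2≡24 → Y
S(18): 18−16=2 → C
Y(24): 24−16=8 → I
A(0): 0−16=-16≡10 → K
S(18): 18−16=2 → C

QWAXQJKVFYCIKC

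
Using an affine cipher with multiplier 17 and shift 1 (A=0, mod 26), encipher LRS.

L(11): 17·11+1=188≡6 → G
R(17): 17·17+1=290≡4 → E
S(18): 17·18+1=307≡21 → V

GEV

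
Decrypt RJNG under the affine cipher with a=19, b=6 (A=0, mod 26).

The inverse of 19 mod 26 is 11, since 19·11=209≡1. Apply D(y)=11·(y−6) mod 26:
R(17): 11·(17−6)=121≡17 → R
J(9): 11·(9−6)=33≡7 → H
N(13): 11·(13−6)=77≡25 → Z
G(6): 11·(6−6)=0 → A

RHZA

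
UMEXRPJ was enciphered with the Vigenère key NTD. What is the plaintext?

Repeat the key across the ciphertext: NTDNTDN
U(20)−N(13): 7 → H
M(12)−T(19): -7≡19 → T
E(4)−D(3): 1 → B
X(23)−N(13): 10 → K
R(17)−T(19): -2≡24 → Y
P(15)−D(3): 12 → M
J(9)−N(13): -4≡22 → W

HTBKYMW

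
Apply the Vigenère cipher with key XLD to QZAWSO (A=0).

NKDTDR

Repeat the key across the message: XLDXLD
Q(16)+X(23): 39≡13 → N
Z(25)+L(11): 36≡10 → K
A(0)+D(3): 3 → D
W(22)+X(23): 45≡19 → T
S(18)+L(11): 29≡3 → D
O(14)+D(3): 17 → R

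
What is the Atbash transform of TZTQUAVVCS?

T(19) → G(6)
Z(25) → A(0)
T(19) → G(6)
Q(16) → J(9)
U(20) → F(5)
A(0) → Z(25)
V(21) → E(4)
V(21) → E(4)
C(2) → X(23)
S(18) → H(7)

GAGJFZEEXH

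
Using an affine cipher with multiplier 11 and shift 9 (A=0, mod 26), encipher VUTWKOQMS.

GVKRPHDLZ

V(21): 11·21+9=240≡6 → G
U(20): 11·20+9=229≡21 → V
T(19): 11·19+9=218≡10 → K
W(22): 11·22+9=251≡17 → R
K(10): 11·10+9=119≡15 → P
O(14): 11·14+9=163≡7 → H
Q(16): 11·16+9=185≡3 → D
M(12): 11·12+9=141≡11 → L
S(18): 11·18+9=207≡25 → Z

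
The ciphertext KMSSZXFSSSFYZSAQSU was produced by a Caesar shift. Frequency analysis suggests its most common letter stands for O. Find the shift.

The most frequent ciphertext letter is S (appears 7 times).
S is position 18; O is position 14.
Shift = 4.

4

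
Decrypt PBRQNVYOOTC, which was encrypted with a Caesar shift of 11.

P(15): 15−11=4 → E
B(1): 1−11=-10≡16 → Q
R(17): 17−11=6 → G
Q(16): 16−11=5 → F
N(13): 13−11=2 → C
V(21): 21−11=10 → K
Y(24): 24−11=13 → N
O(14): 14−11=3 → D
O(14): 14−11=3 → D
T(19): 19−11=8 → I
C(2): 2−11=-9≡17 → R

EQGFCKNDDIR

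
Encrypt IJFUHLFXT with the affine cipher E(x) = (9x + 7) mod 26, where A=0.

BKAFSCAGW

I(8): 9·8+7=79≡1 → B
J(9): 9·9+7=88≡10 → K
F(5): 9·5+7=52≡0 → A
U(20): 9·20+7=187≡5 → F
H(7): 9·7+7=70≡18 → S
L(11): 9·11+7=106≡2 → C
F(5): 9·5+7=52≡0 → A
X(23): 9·23+7=214≡6 → G
T(19): 9·19+7=178≡22 → W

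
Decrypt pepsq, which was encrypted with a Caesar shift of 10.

p(15): 15−10=5 → f
e(4): 4−10=-6≡20 → u
p(15): 15−10=5 → f
s(18): 18−10=8 → i
q(16): 16−10=6 → g

fufig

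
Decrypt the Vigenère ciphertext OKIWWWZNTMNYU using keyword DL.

LZFLTLWCQBKNR

Repeat the key across the ciphertext: DLDLDLDLDLDLD
O(14)−D(3): 11 → L
K(10)−L(11): -1≡25 → Z
I(8)−D(3): 5 → F
W(22)−L(11): 11 → L
W(22)−D(3): 19 → T
W(22)−L(11): 11 → L
Z(25)−D(3): 22 → W
N(13)−L(11): 2 → C
T(19)−D(3): 16 → Q
M(12)−L(11): 1 → B
N(13)−D(3): 10 → K
Y(24)−L(11): 13 → N
U(20)−D(3): 17 → R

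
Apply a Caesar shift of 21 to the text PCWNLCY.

KXRIGXT

P(15): 15+21=36≡10 → K
C(2): 2+21=23 → X
W(22): 22+21=43≡17 → R
N(13): 13+21=34≡8 → I
L(11): 11+21=32≡6 → G
C(2): 2+21=23 → X
Y(24): 24+21=45≡19 → T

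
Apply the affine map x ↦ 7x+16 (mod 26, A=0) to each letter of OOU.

KKA

O(14): 7·14+16=114≡10 → K
O(14): 7·14+16=114≡10 → K
U(20): 7·20+16=156≡0 → A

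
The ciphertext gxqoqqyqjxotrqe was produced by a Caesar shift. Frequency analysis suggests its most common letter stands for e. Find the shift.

The most frequent ciphertext letter is q (appears 5 times).
q is position 16; e is position 4.
Shift = 12.

12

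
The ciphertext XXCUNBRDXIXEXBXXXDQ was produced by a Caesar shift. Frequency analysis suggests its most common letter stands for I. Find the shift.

The most frequent ciphertext letter is X (appears 8 times).
X is position 23; I is position 8.
Shift = 15.

15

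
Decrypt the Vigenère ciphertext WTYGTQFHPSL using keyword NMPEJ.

Repeat the key across the ciphertext: NMPEJNMPEJN
W(22)−N(13): 9 → J
T(19)−M(12): 7 → H
Y(24)−P(15): 9 → J
G(6)−E(4): 2 → C
T(19)−J(9): 10 → K
Q(16)−N(13): 3 → D
F(5)−M(12): -7≡19 → T
H(7)−P(15): -8≡18 → S
P(15)−E(4): 11 → L
S(18)−J(9): 9 → J
L(11)−N(13): -2≡24 → Y

JHJCKDTSLJY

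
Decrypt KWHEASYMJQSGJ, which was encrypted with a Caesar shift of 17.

K(10): 10−17=-7≡19 → T
W(22): 22−17=5 → F
H(7): 7−17=-10≡16 → Q
E(4): 4−17=-13≡13 → N
A(0): 0−17=-17≡9 → J
S(18): 18−17=1 → B
Y(24): 24−17=7 → H
M(12): 12−17=-5≡21 → V
J(9): 9−17=-8≡18 → S
Q(16): 16−17=-1≡25 → Z
S(18): 18−17=1 → B
G(6): 6−17=-11≡15 → P
J(9): 9−17=-8≡18 → S

TFQNJBHVSZBPS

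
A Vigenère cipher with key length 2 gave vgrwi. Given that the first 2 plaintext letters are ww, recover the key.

zk

Subtract each crib letter from the matching ciphertext letter (mod 26):
v(21)−w(22)=-1≡25 → z
g(6)−w(22)=-16≡10 → k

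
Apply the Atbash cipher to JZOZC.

J(9) → Q(16)
Z(25) → A(0)
O(14) → L(11)
Z(25) → A(0)
C(2) → X(23)

QALAX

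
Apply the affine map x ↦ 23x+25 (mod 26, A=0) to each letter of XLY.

X(23): 23·23+25=554≡8 → I
L(11): 23·11+25=278≡18 → S
Y(24): 23·24+25=577≡5 → F

ISF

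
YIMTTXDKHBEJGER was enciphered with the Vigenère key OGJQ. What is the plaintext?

KCDDFRUUTVVTSYI

Repeat the key across the ciphertext: OGJQOGJQOGJQOGJ
Y(24)−O(14): 10 → K
I(8)−G(6): 2 → C
M(12)−J(9): 3 → D
T(19)−Q(16): 3 → D
T(19)−O(14): 5 → F
X(23)−G(6): 17 → R
D(3)−J(9): -6≡20 → U
K(10)−Q(16): -6≡20 → U
H(7)−O(14): -7≡19 → T
B(1)−G(6): -5≡21 → V
E(4)−J(9): -5≡21 → V
J(9)−Q(16): -7≡19 → T
G(6)−O(14): -8≡18 → S
E(4)−G(6): -2≡24 → Y
R(17)−J(9): 8 → I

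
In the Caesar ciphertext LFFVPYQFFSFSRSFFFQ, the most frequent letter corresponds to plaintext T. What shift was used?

12

The most frequent ciphertext letter is F (appears 8 times).
F is position 5; T is position 19.
Shift = -14≡12.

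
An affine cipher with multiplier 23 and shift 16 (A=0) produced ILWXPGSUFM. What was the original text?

The inverse of 23 mod 26 is 17, since 23·17=391≡1. Apply D(y)=17·(y−16) mod 26:
I(8): 17·(8−16)=-136≡20 → U
L(11): 17·(11−16)=-85≡19 → T
W(22): 17·(22−16)=102≡24 → Y
X(23): 17·(23−16)=119≡15 → P
P(15): 17·(15−16)=-17≡9 → J
G(6): 17·(6−16)=-170≡12 → M
S(18): 17·(18−16)=34≡8 → I
U(20): 17·(20−16)=68≡16 → Q
F(5): 17·(5−16)=-187≡21 → V
M(12): 17·(12−16)=-68≡10 → K

UTYPJMIQVK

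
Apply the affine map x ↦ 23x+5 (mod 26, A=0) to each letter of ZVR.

Z(25): 23·25+5=580≡8 → I
V(21): 23·21+5=488≡20 → U
R(17): 23·17+5=396≡6 → G

IUG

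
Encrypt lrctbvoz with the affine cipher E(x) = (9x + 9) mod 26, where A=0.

l(11): 9·11+9=108≡4 → e
r(17): 9·17+9=162≡6 → g
c(2): 9·2+9=27≡1 → b
t(19): 9·19+9=180≡24 → y
b(1): 9·1+9=18 → s
v(21): 9·21+9=198≡16 → q
o(14): 9·14+9=135≡5 → f
z(25): 9·25+9=234≡0 → a

egbysqfa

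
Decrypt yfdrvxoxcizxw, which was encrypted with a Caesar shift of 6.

szxlprirwctrq

y(24): 24−6=18 → s
f(5): 5−6=-1≡25 → z
d(3): 3−6=-3≡23 → x
r(17): 17−6=11 → l
v(21): 21−6=15 → p
x(23): 23−6=17 → r
o(14): 14−6=8 → i
x(23): 23−6=17 → r
c(2): 2−6=-4≡22 → w
i(8): 8−6=2 → c
z(25): 25−6=19 → t
x(23): 23−6=17 → r
w(22): 22−6=16 → q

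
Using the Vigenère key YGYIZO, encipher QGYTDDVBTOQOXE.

Repeat the key across the message: YGYIZOYGYIZOYG
Q(16)+Y(24): 40≡14 → O
G(6)+G(6): 12 → M
Y(24)+Y(24): 48≡22 → W
T(19)+I(8): 27≡1 → B
D(3)+Z(25): 28≡2 → C
D(3)+O(14): 17 → R
V(21)+Y(24): 45≡19 → T
B(1)+G(6): 7 → H
T(19)+Y(24): 43≡17 → R
O(14)+I(8): 22 → W
Q(16)+Z(25): 41≡15 → P
O(14)+O(14): 28≡2 → C
X(23)+Y(24): 47≡21 → V
E(4)+G(6): 10 → K

OMWBCRTHRWPCVK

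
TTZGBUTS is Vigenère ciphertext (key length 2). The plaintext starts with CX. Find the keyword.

RW

Subtract each crib letter from the matching ciphertext letter (mod 26):
T(19)−C(2)=17 → R
T(19)−X(23)=-4≡22 → W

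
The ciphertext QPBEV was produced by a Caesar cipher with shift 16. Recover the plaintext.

Q(16): 16−16=0 → A
P(15): 15−16=-1≡25 → Z
B(1): 1−16=-15≡11 → L
E(4): 4−16=-12≡14 → O
V(21): 21−16=5 → F

AZLOF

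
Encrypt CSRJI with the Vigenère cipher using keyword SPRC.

Repeat the key across the message: SPRCS
C(2)+S(18): 20 → U
S(18)+P(15): 33≡7 → H
R(17)+R(17): 34≡8 → I
J(9)+C(2): 11 → L
I(8)+S(18): 26≡0 → A

UHILA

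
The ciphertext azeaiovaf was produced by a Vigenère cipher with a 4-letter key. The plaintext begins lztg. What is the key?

palu

Subtract each crib letter from the matching ciphertext letter (mod 26):
a(0)−l(11)=-11≡15 → p
z(25)−z(25)=0 → a
e(4)−t(19)=-15≡11 → l
a(0)−g(6)=-6≡20 → u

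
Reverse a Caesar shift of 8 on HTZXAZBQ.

H(7): 7−8=-1≡25 → Z
T(19): 19−8=11 → L
Z(25): 25−8=17 → R
X(23): 23−8=15 → P
A(0): 0−8=-8≡18 → S
Z(25): 25−8=17 → R
B(1): 1−8=-7≡19 → T
Q(16): 16−8=8 → I

ZLRPSRTI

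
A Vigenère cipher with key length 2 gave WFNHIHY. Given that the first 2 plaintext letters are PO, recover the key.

Subtract each crib letter from the matching ciphertext letter (mod 26):
W(22)−P(15)=7 → H
F(5)−O(14)=-9≡17 → R

HR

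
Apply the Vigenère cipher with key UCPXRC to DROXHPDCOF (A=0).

Repeat the key across the message: UCPXRCUCPX
D(3)+U(20): 23 → X
R(17)+C(2): 19 → T
O(14)+P(15): 29≡3 → D
X(23)+X(23): 46≡20 → U
H(7)+R(17): 24 → Y
P(15)+C(2): 17 → R
D(3)+U(20): 23 → X
C(2)+C(2): 4 → E
O(14)+P(15): 29≡3 → D
F(5)+X(23): 28≡2 → C

XTDUYRXEDC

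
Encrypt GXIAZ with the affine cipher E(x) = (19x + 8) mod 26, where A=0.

SDEIP

G(6): 19·6+8=122≡18 → S
X(23): 19·23+8=445≡3 → D
I(8): 19·8+8=160≡4 → E
A(0): 19·0+8=8 → I
Z(25): 19·25+8=483≡15 → P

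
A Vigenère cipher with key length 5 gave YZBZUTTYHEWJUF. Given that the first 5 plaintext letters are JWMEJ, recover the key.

Subtract each crib letter from the matching ciphertext letter (mod 26):
Y(24)−J(9)=15 → P
Z(25)−W(22)=3 → D
B(1)−M(12)=-11≡15 → P
Z(25)−E(4)=21 → V
U(20)−J(9)=11 → L

PDPVL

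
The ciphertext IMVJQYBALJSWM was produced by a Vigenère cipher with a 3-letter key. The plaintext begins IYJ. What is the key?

AOM

Subtract each crib letter from the matching ciphertext letter (mod 26):
I(8)−I(8)=0 → A
M(12)−Y(24)=-12≡14 → O
V(21)−J(9)=12 → M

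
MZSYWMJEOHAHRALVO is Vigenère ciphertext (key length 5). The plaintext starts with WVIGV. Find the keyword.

Subtract each crib letter from the matching ciphertext letter (mod 26):
M(12)−W(22)=-10≡16 → Q
Z(25)−V(21)=4 → E
S(18)−I(8)=10 → K
Y(24)−G(6)=18 → S
W(22)−V(21)=1 → B

QEKSB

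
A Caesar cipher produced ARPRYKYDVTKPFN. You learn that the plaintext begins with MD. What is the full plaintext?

From the crib: A(0)−M(12)=-12≡14, so the shift is 14.
Subtract 14 from each ciphertext letter:
A(0): 0−14=-14≡12 → M
R(17): 17−14=3 → D
P(15): 15−14=1 → B
R(17): 17−14=3 → D
Y(24): 24−14=10 → K
K(10): 10−14=-4≡22 → W
Y(24): 24−14=10 → K
D(3): 3−14=-11≡15 → P
V(21): 21−14=7 → H
T(19): 19−14=5 → F
K(10): 10−14=-4≡22 → W
P(15): 15−14=1 → B
F(5): 5−14=-9≡17 → R
N(13): 13−14=-1≡25 → Z

MDBDKWKPHFWBRZ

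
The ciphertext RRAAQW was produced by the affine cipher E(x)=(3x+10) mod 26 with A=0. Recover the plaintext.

LLOOCE

The inverse of 3 mod 26 is 9, since 3·9=27≡1. Apply D(y)=9·(y−10) mod 26:
R(17): 9·(17−10)=63≡11 → L
R(17): 9·(17−10)=63≡11 → L
A(0): 9·(0−10)=-90≡14 → O
A(0): 9·(0−10)=-90≡14 → O
Q(16): 9·(16−10)=54≡2 → C
W(22): 9·(22−10)=108≡4 → E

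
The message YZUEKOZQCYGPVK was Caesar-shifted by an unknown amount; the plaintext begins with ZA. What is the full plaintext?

ZAVFLPARDZHQWL

From the crib: Y(24)−Z(25)=-1≡25, so the shift is 25.
Subtract 25 from each ciphertext letter:
Y(24): 24−25=-1≡25 → Z
Z(25): 25−25=0 → A
U(20): 20−25=-5≡21 → V
E(4): 4−25=-21≡5 → F
K(10): 10−25=-15≡11 → L
O(14): 14−25=-11≡15 → P
Z(25): 25−25=0 → A
Q(16): 16−25=-9≡17 → R
C(2): 2−25=-23≡3 → D
Y(24): 24−25=-1≡25 → Z
G(6): 6−25=-19≡7 → H
P(15): 15−25=-10≡16 → Q
V(21): 21−25=-4≡22 → W
K(10): 10−25=-15≡11 → L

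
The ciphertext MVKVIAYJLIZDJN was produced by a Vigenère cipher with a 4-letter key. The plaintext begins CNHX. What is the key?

KIDY

Subtract each crib letter from the matching ciphertext letter (mod 26):
M(12)−C(2)=10 → K
V(21)−N(13)=8 → I
K(10)−H(7)=3 → D
V(21)−X(23)=-2≡24 → Y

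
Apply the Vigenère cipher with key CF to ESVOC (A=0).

GXXTE

Repeat the key across the message: CFCFC
E(4)+C(2): 6 → G
S(18)+F(5): 23 → X
V(21)+C(2): 23 → X
O(14)+F(5): 19 → T
C(2)+C(2): 4 → E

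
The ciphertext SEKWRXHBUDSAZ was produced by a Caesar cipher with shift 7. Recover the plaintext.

LXDPKQAUNWLTS

S(18): 18−7=11 → L
E(4): 4−7=-3≡23 → X
K(10): 10−7=3 → D
W(22): 22−7=15 → P
R(17): 17−7=10 → K
X(23): 23−7=16 → Q
H(7): 7−7=0 → A
B(1): 1−7=-6≡20 → U
U(20): 20−7=13 → N
D(3): 3−7=-4≡22 → W
S(18): 18−7=11 → L
A(0): 0−7=-7≡19 → T
Z(25): 25−7=18 → S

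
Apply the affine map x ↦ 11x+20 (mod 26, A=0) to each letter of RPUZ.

R(17): 11·17+20=207≡25 → Z
P(15): 11·15+20=185≡3 → D
U(20): 11·20+20=240≡6 → G
Z(25): 11·25+20=295≡9 → J

ZDGJ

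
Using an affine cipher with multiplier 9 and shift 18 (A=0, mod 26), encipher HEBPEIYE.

H(7): 9·7+18=81≡3 → D
E(4): 9·4+18=54≡2 → C
B(1): 9·1+18=27≡1 → B
P(15): 9·15+18=153≡23 → X
E(4): 9·4+18=54≡2 → C
I(8): 9·8+18=90≡12 → M
Y(24): 9·24+18=234≡0 → A
E(4): 9·4+18=54≡2 → C

DCBXCMAC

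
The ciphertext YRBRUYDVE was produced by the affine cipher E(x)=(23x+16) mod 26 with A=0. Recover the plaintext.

The inverse of 23 mod 26 is 17, since 23·17=391≡1. Apply D(y)=17·(y−16) mod 26:
Y(24): 17·(24−16)=136≡6 → G
R(17): 17·(17−16)=17 → R
B(1): 17·(1−16)=-255≡5 → F
R(17): 17·(17−16)=17 → R
U(20): 17·(20−16)=68≡16 → Q
Y(24): 17·(24−16)=136≡6 → G
D(3): 17·(3−16)=-221≡13 → N
V(21): 17·(21−16)=85≡7 → H
E(4): 17·(4−16)=-204≡4 → E

GRFRQGNHE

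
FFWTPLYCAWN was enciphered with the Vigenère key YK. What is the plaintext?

HVYJRBASCMP

Repeat the key across the ciphertext: YKYKYKYKYKY
F(5)−Y(24): -19≡7 → H
F(5)−K(10): -5≡21 → V
W(22)−Y(24): -2≡24 → Y
T(19)−K(10): 9 → J
P(15)−Y(24): -9≡17 → R
L(11)−K(10): 1 → B
Y(24)−Y(24): 0 → A
C(2)−K(10): -8≡18 → S
A(0)−Y(24): -24≡2 → C
W(22)−K(10): 12 → M
N(13)−Y(24): -11≡15 → P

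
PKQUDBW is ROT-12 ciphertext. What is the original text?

P(15): 15−12=3 → D
K(10): 10−12=-2≡24 → Y
Q(16): 16−12=4 → E
U(20): 20−12=8 → I
D(3): 3−12=-9≡17 → R
B(1): 1−12=-11≡15 → P
W(22): 22−12=10 → K

DYEIRPK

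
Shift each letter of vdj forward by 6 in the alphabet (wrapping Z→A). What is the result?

bjp

v(21): 21+6=27≡1 → b
d(3): 3+6=9 → j
j(9): 9+6=15 → p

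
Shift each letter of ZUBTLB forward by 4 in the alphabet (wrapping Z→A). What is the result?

DYFXPF

Z(25): 25+4=29≡3 → D
U(20): 20+4=24 → Y
B(1): 1+4=5 → F
T(19): 19+4=23 → X
L(11): 11+4=15 → P
B(1): 1+4=5 → F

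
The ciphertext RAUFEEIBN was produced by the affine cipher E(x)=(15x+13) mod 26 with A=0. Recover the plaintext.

CNXWPPRUA

The inverse of 15 mod 26 is 7, since 15·7=105≡1. Apply D(y)=7·(y−13) mod 26:
R(17): 7·(17−13)=28≡2 → C
A(0): 7·(0−13)=-91≡13 → N
U(20): 7·(20−13)=49≡23 → X
F(5): 7·(5−13)=-56≡22 → W
E(4): 7·(4−13)=-63≡15 → P
E(4): 7·(4−13)=-63≡15 → P
I(8): 7·(8−13)=-35≡17 → R
B(1): 7·(1−13)=-84≡20 → U
N(13): 7·(13−13)=0 → A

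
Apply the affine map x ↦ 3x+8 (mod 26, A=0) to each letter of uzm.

qfs

u(20): 3·20+8=68≡16 → q
z(25): 3·25+8=83≡5 → f
m(12): 3·12+8=44≡18 → s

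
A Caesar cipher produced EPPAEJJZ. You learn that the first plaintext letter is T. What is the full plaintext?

From the crib: E(4)−T(19)=-15≡11, so the shift is 11.
Subtract 11 from each ciphertext letter:
E(4): 4−11=-7≡19 → T
P(15): 15−11=4 → E
P(15): 15−11=4 → E
A(0): 0−11=-11≡15 → P
E(4): 4−11=-7≡19 → T
J(9): 9−11=-2≡24 → Y
J(9): 9−11=-2≡24 → Y
Z(25): 25−11=14 → O

TEEPTYYO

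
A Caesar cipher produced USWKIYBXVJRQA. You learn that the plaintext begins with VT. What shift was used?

25

From the crib: U(20)−V(21)=-1≡25, so the shift is 25.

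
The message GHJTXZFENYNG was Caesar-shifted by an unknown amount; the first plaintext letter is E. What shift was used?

2

From the crib: G(6)−E(4)=2, so the shift is 2.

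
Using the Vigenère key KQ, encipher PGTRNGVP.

ZWDHXWFF

Repeat the key across the message: KQKQKQKQ
P(15)+K(10): 25 → Z
G(6)+Q(16): 22 → W
T(19)+K(10): 29≡3 → D
R(17)+Q(16): 33≡7 → H
N(13)+K(10): 23 → X
G(6)+Q(16): 22 → W
V(21)+K(10): 31≡5 → F
P(15)+Q(16): 31≡5 → F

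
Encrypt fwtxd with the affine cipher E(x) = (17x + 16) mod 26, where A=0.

f(5): 17·5+16=101≡23 → x
w(22): 17·22+16=390≡0 → a
t(19): 17·19+16=339≡1 → b
x(23): 17·23+16=407≡17 → r
d(3): 17·3+16=67≡15 → p

xabrp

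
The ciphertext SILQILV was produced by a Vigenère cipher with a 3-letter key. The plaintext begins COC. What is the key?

QUJ

Subtract each crib letter from the matching ciphertext letter (mod 26):
S(18)−C(2)=16 → Q
I(8)−O(14)=-6≡20 → U
L(11)−C(2)=9 → J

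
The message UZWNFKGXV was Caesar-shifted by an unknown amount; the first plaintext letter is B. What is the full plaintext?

BGDUMRNEC

From the crib: U(20)−B(1)=19, so the shift is 19.
Subtract 19 from each ciphertext letter:
U(20): 20−19=1 → B
Z(25): 25−19=6 → G
W(22): 22−19=3 → D
N(13): 13−19=-6≡20 → U
F(5): 5−19=-14≡12 → M
K(10): 10−19=-9≡17 → R
G(6): 6−19=-13≡13 → N
X(23): 23−19=4 → E
V(21): 21−19=2 → C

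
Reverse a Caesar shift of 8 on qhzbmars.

izrtesjk

q(16): 16−8=8 → i
h(7): 7−8=-1≡25 → z
z(25): 25−8=17 → r
b(1): 1−8=-7≡19 → t
m(12): 12−8=4 → e
a(0): 0−8=-8≡18 → s
r(17): 17−8=9 → j
s(18): 18−8=10 → k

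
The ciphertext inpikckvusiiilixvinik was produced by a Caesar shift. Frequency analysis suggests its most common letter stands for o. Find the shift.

20

The most frequent ciphertext letter is i (appears 8 times).
i is position 8; o is position 14.
Shift = -6≡20.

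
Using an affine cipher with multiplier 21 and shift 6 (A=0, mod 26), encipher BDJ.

BRN

B(1): 21·1+6=27≡1 → B
D(3): 21·3+6=69≡17 → R
J(9): 21·9+6=195≡13 → N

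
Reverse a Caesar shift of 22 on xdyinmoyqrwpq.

bhcmrqscuvatu

x(23): 23−22=1 → b
d(3): 3−22=-19≡7 → h
y(24): 24−22=2 → c
i(8): 8−22=-14≡12 → m
n(13): 13−22=-9≡17 → r
m(12): 12−22=-10≡16 → q
o(14): 14−22=-8≡18 → s
y(24): 24−22=2 → c
q(16): 16−22=-6≡20 → u
r(17): 17−22=-5≡21 → v
w(22): 22−22=0 → a
p(15): 15−22=-7≡19 → t
q(16): 16−22=-6≡20 → u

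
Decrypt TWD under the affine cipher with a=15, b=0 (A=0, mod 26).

DYV

The inverse of 15 mod 26 is 7, since 15·7=105≡1. Apply D(y)=7·(y−0) mod 26:
T(19): 7·(19−0)=133≡3 → D
W(22): 7·(22−0)=154≡24 → Y
D(3): 7·(3−0)=21 → V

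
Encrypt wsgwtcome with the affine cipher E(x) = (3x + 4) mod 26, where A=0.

w(22): 3·22+4=70≡18 → s
s(18): 3·18+4=58≡6 → g
g(6): 3·6+4=22 → w
w(22): 3·22+4=70≡18 → s
t(19): 3·19+4=61≡9 → j
c(2): 3·2+4=10 → k
o(14): 3·14+4=46≡20 → u
m(12): 3·12+4=40≡14 → o
e(4): 3·4+4=16 → q

sgwsjkuoq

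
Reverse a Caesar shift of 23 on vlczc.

v(21): 21−23=-2≡24 → y
l(11): 11−23=-12≡14 → o
c(2): 2−23=-21≡5 → f
z(25): 25−23=2 → c
c(2): 2−23=-21≡5 → f

yofcf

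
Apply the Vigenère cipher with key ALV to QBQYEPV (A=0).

QMLYPKV

Repeat the key across the message: ALVALVA
Q(16)+A(0): 16 → Q
B(1)+L(11): 12 → M
Q(16)+V(21): 37≡11 → L
Y(24)+A(0): 24 → Y
E(4)+L(11): 15 → P
P(15)+V(21): 36≡10 → K
V(21)+A(0): 21 → V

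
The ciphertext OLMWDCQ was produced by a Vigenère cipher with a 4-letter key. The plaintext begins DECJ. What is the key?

LHKN

Subtract each crib letter from the matching ciphertext letter (mod 26):
O(14)−D(3)=11 → L
L(11)−E(4)=7 → H
M(12)−C(2)=10 → K
W(22)−J(9)=13 → N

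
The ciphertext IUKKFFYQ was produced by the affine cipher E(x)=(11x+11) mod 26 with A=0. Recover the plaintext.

VPHHQQNR

The inverse of 11 mod 26 is 19, since 11·19=209≡1. Apply D(y)=19·(y−11) mod 26:
I(8): 19·(8−11)=-57≡21 → V
U(20): 19·(20−11)=171≡15 → P
K(10): 19·(10−11)=-19≡7 → H
K(10): 19·(10−11)=-19≡7 → H
F(5): 19·(5−11)=-114≡16 → Q
F(5): 19·(5−11)=-114≡16 → Q
Y(24): 19·(24−11)=247≡13 → N
Q(16): 19·(16−11)=95≡17 → R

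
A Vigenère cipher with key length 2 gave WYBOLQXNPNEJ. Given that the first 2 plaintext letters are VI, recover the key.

Subtract each crib letter from the matching ciphertext letter (mod 26):
W(22)−V(21)=1 → B
Y(24)−I(8)=16 → Q

BQ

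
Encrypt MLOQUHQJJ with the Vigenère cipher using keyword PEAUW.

BPOKQWUJD

Repeat the key across the message: PEAUWPEAU
M(12)+P(15): 27≡1 → B
L(11)+E(4): 15 → P
O(14)+A(0): 14 → O
Q(16)+U(20): 36≡10 → K
U(20)+W(22): 42≡16 → Q
H(7)+P(15): 22 → W
Q(16)+E(4): 20 → U
J(9)+A(0): 9 → J
J(9)+U(20): 29≡3 → D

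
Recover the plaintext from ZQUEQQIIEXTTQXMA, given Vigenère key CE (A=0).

Repeat the key across the ciphertext: CECECECECECECECE
Z(25)−C(2): 23 → X
Q(16)−E(4): 12 → M
U(20)−C(2): 18 → S
E(4)−E(4): 0 → A
Q(16)−C(2): 14 → O
Q(16)−E(4): 12 → M
I(8)−C(2): 6 → G
I(8)−E(4): 4 → E
E(4)−C(2): 2 → C
X(23)−E(4): 19 → T
T(19)−C(2): 17 → R
T(19)−E(4): 15 → P
Q(16)−C(2): 14 → O
X(23)−E(4): 19 → T
M(12)−C(2): 10 → K
A(0)−E(4): -4≡22 → W

XMSAOMGECTRPOTKW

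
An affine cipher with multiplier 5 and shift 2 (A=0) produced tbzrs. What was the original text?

tfpdy

The inverse of 5 mod 26 is 21, since 5·21=105≡1. Apply D(y)=21·(y−2) mod 26:
t(19): 21·(19−2)=357≡19 → t
b(1): 21·(1−2)=-21≡5 → f
z(25): 21·(25−2)=483≡15 → p
r(17): 21·(17−2)=315≡3 → d
s(18): 21·(18−2)=336≡24 → y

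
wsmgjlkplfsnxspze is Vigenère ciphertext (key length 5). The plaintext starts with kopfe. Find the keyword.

Subtract each crib letter from the matching ciphertext letter (mod 26):
w(22)−k(10)=12 → m
s(18)−o(14)=4 → e
m(12)−p(15)=-3≡23 → x
g(6)−f(5)=1 → b
j(9)−e(4)=5 → f

mexbf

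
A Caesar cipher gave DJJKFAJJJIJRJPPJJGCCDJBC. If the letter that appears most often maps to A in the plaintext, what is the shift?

9

The most frequent ciphertext letter is J (appears 10 times).
J is position 9; A is position 0.
Shift = 9.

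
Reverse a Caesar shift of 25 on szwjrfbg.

s(18): 18−25=-7≡19 → t
z(25): 25−25=0 → a
w(22): 22−25=-3≡23 → x
j(9): 9−25=-16≡10 → k
r(17): 17−25=-8≡18 → s
f(5): 5−25=-20≡6 → g
b(1): 1−25=-24≡2 → c
g(6): 6−25=-19≡7 → h

taxksgch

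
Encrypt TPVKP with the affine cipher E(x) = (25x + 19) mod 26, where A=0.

AEYJE

T(19): 25·19+19=494≡0 → A
P(15): 25·15+19=394≡4 → E
V(21): 25·21+19=544≡24 → Y
K(10): 25·10+19=269≡9 → J
P(15): 25·15+19=394≡4 → E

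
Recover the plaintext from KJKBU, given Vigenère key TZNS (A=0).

RKXJB

Repeat the key across the ciphertext: TZNST
K(10)−T(19): -9≡17 → R
J(9)−Z(25): -16≡10 → K
K(10)−N(13): -3≡23 → X
B(1)−S(18): -17≡9 → J
U(20)−T(19): 1 → B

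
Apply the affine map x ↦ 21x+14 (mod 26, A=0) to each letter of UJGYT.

U(20): 21·20+14=434≡18 → S
J(9): 21·9+14=203≡21 → V
G(6): 21·6+14=140≡10 → K
Y(24): 21·24+14=518≡24 → Y
T(19): 21·19+14=413≡23 → X

SVKYX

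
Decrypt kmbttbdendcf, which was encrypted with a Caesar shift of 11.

k(10): 10−11=-1≡25 → z
m(12): 12−11=1 → b
b(1): 1−11=-10≡16 → q
t(19): 19−11=8 → i
t(19): 19−11=8 → i
b(1): 1−11=-10≡16 → q
d(3): 3−11=-8≡18 → s
e(4): 4−11=-7≡19 → t
n(13): 13−11=2 → c
d(3): 3−11=-8≡18 → s
c(2): 2−11=-9≡17 → r
f(5): 5−11=-6≡20 → u

zbqiiqstcsru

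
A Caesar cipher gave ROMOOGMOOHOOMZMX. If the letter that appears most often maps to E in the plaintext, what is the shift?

10

The most frequent ciphertext letter is O (appears 7 times).
O is position 14; E is position 4.
Shift = 10.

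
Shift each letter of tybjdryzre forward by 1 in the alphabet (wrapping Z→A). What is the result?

t(19): 19+1=20 → u
y(24): 24+1=25 → z
b(1): 1+1=2 → c
j(9): 9+1=10 → k
d(3): 3+1=4 → e
r(17): 17+1=18 → s
y(24): 24+1=25 → z
z(25): 25+1=26≡0 → a
r(17): 17+1=18 → s
e(4): 4+1=5 → f

uzckeszasf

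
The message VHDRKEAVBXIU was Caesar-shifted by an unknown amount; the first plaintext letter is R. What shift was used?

4

From the crib: V(21)−R(17)=4, so the shift is 4.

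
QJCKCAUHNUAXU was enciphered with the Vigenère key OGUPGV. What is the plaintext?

Repeat the key across the ciphertext: OGUPGVOGUPGVO
Q(16)−O(14): 2 → C
J(9)−G(6): 3 → D
C(2)−U(20): -18≡8 → I
K(10)−P(15): -5≡21 → V
C(2)−G(6): -4≡22 → W
A(0)−V(21): -21≡5 → F
U(20)−O(14): 6 → G
H(7)−G(6): 1 → B
N(13)−U(20): -7≡19 → T
U(20)−P(15): 5 → F
A(0)−G(6): -6≡20 → U
X(23)−V(21): 2 → C
U(20)−O(14): 6 → G

CDIVWFGBTFUCG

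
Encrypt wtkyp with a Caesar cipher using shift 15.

w(22): 22+15=37≡11 → l
t(19): 19+15=34≡8 → i
k(10): 10+15=25 → z
y(24): 24+15=39≡13 → n
p(15): 15+15=30≡4 → e

lizne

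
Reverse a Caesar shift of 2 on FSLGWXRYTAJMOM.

DQJEUVPWRYHKMK

F(5): 5−2=3 → D
S(18): 18−2=16 → Q
L(11): 11−2=9 → J
G(6): 6−2=4 → E
W(22): 22−2=20 → U
X(23): 23−2=21 → V
R(17): 17−2=15 → P
Y(24): 24−2=22 → W
T(19): 19−2=17 → R
A(0): 0−2=-2≡24 → Y
J(9): 9−2=7 → H
M(12): 12−2=10 → K
O(14): 14−2=12 → M
M(12): 12−2=10 → K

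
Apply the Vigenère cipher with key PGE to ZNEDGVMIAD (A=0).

Repeat the key across the message: PGEPGEPGEP
Z(25)+P(15): 40≡14 → O
N(13)+G(6): 19 → T
E(4)+E(4): 8 → I
D(3)+P(15): 18 → S
G(6)+G(6): 12 → M
V(21)+E(4): 25 → Z
M(12)+P(15): 27≡1 → B
I(8)+G(6): 14 → O
A(0)+E(4): 4 → E
D(3)+P(15): 18 → S

OTISMZBOES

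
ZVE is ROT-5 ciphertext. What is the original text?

Z(25): 25−5=20 → U
V(21): 21−5=16 → Q
E(4): 4−5=-1≡25 → Z

UQZ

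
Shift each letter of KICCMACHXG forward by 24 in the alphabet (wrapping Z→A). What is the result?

K(10): 10+24=34≡8 → I
I(8): 8+24=32≡6 → G
C(2): 2+24=26≡0 → A
C(2): 2+24=26≡0 → A
M(12): 12+24=36≡10 → K
A(0): 0+24=24 → Y
C(2): 2+24=26≡0 → A
H(7): 7+24=31≡5 → F
X(23): 23+24=47≡21 → V
G(6): 6+24=30≡4 → E

IGAAKYAFVE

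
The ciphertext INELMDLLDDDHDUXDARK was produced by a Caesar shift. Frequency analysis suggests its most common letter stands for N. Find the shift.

The most frequent ciphertext letter is D (appears 6 times).
D is position 3; N is position 13.
Shift = -10≡16.

16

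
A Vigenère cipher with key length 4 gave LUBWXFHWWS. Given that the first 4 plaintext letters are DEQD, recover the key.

IQLT

Subtract each crib letter from the matching ciphertext letter (mod 26):
L(11)−D(3)=8 → I
U(20)−E(4)=16 → Q
B(1)−Q(16)=-15≡11 → L
W(22)−D(3)=19 → T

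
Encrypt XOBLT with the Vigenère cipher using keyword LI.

Repeat the key across the message: LILIL
X(23)+L(11): 34≡8 → I
O(14)+I(8): 22 → W
B(1)+L(11): 12 → M
L(11)+I(8): 19 → T
T(19)+L(11): 30≡4 → E

IWMTE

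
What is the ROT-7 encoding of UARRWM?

U(20): 20+7=27≡1 → B
A(0): 0+7=7 → H
R(17): 17+7=24 → Y
R(17): 17+7=24 → Y
W(22): 22+7=29≡3 → D
M(12): 12+7=19 → T

BHYYDT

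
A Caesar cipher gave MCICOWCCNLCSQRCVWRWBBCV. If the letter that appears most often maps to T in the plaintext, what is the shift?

9

The most frequent ciphertext letter is C (appears 7 times).
C is position 2; T is position 19.
Shift = -17≡9.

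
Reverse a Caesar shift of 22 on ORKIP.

SVOMT

O(14): 14−22=-8≡18 → S
R(17): 17−22=-5≡21 → V
K(10): 10−22=-12≡14 → O
I(8): 8−22=-14≡12 → M
P(15): 15−22=-7≡19 → T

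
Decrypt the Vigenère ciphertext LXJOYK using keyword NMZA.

Repeat the key across the ciphertext: NMZANM
L(11)−N(13): -2≡24 → Y
X(23)−M(12): 11 → L
J(9)−Z(25): -16≡10 → K
O(14)−A(0): 14 → O
Y(24)−N(13): 11 → L
K(10)−M(12): -2≡24 → Y

YLKOLY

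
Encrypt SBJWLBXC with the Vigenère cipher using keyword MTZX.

Repeat the key across the message: MTZXMTZX
S(18)+M(12): 30≡4 → E
B(1)+T(19): 20 → U
J(9)+Z(25): 34≡8 → I
W(22)+X(23): 45≡19 → T
L(11)+M(12): 23 → X
B(1)+T(19): 20 → U
X(23)+Z(25): 48≡22 → W
C(2)+X(23): 25 → Z

EUITXUWZ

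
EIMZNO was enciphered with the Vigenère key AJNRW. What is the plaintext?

Repeat the key across the ciphertext: AJNRWA
E(4)−A(0): 4 → E
I(8)−J(9): -1≡25 → Z
M(12)−N(13): -1≡25 → Z
Z(25)−R(17): 8 → I
N(13)−W(22): -9≡17 → R
O(14)−A(0): 14 → O

EZZIRO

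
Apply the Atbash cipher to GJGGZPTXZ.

TQTTAKGCA

G(6) → T(19)
J(9) → Q(16)
G(6) → T(19)
G(6) → T(19)
Z(25) → A(0)
P(15) → K(10)
T(19) → G(6)
X(23) → C(2)
Z(25) → A(0)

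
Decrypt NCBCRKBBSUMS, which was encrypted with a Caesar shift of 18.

VKJKZSJJACUA

N(13): 13−18=-5≡21 → V
C(2): 2−18=-16≡10 → K
B(1): 1−18=-17≡9 → J
C(2): 2−18=-16≡10 → K
R(17): 17−18=-1≡25 → Z
K(10): 10−18=-8≡18 → S
B(1): 1−18=-17≡9 → J
B(1): 1−18=-17≡9 → J
S(18): 18−18=0 → A
U(20): 20−18=2 → C
M(12): 12−18=-6≡20 → U
S(18): 18−18=0 → A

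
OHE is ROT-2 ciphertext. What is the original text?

MFC

O(14): 14−2=12 → M
H(7): 7−2=5 → F
E(4): 4−2=2 → C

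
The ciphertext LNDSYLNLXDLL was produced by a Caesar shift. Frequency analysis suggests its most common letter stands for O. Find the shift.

23

The most frequent ciphertext letter is L (appears 5 times).
L is position 11; O is position 14.
Shift = -3≡23.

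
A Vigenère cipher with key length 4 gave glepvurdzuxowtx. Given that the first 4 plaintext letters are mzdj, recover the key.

Subtract each crib letter from the matching ciphertext letter (mod 26):
g(6)−m(12)=-6≡20 → u
l(11)−z(25)=-14≡12 → m
e(4)−d(3)=1 → b
p(15)−j(9)=6 → g

umbg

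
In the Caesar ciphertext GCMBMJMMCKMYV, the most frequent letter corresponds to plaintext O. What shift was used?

The most frequent ciphertext letter is M (appears 5 times).
M is position 12; O is position 14.
Shift = -2≡24.

24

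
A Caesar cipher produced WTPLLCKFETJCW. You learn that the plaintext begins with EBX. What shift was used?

From the crib: W(22)−E(4)=18, so the shift is 18.

18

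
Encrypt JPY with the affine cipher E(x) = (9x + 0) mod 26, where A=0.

J(9): 9·9+0=81≡3 → D
P(15): 9·15+0=135≡5 → F
Y(24): 9·24+0=216≡8 → I

DFI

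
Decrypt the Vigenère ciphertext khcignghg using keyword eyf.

Repeat the key across the ciphertext: eyfeyfeyf
k(10)−e(4): 6 → g
h(7)−y(24): -17≡9 → j
c(2)−f(5): -3≡23 → x
i(8)−e(4): 4 → e
g(6)−y(24): -18≡8 → i
n(13)−f(5): 8 → i
g(6)−e(4): 2 → c
h(7)−y(24): -17≡9 → j
g(6)−f(5): 1 → b

gjxeiicjb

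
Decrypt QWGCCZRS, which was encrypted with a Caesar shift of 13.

DJTPPMEF

Q(16): 16−13=3 → D
W(22): 22−13=9 → J
G(6): 6−13=-7≡19 → T
C(2): 2−13=-11≡15 → P
C(2): 2−13=-11≡15 → P
Z(25): 25−13=12 → M
R(17): 17−13=4 → E
S(18): 18−13=5 → F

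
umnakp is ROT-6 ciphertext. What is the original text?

u(20): 20−6=14 → o
m(12): 12−6=6 → g
n(13): 13−6=7 → h
a(0): 0−6=-6≡20 → u
k(10): 10−6=4 → e
p(15): 15−6=9 → j

oghuej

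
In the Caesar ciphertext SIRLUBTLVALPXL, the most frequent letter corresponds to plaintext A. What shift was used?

11

The most frequent ciphertext letter is L (appears 4 times).
L is position 11; A is position 0.
Shift = 11.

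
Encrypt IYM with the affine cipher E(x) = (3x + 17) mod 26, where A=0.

PLB

I(8): 3·8+17=41≡15 → P
Y(24): 3·24+17=89≡11 → L
M(12): 3·12+17=53≡1 → B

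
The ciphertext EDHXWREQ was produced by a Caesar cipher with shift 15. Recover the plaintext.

POSIHCPB

E(4): 4−15=-11≡15 → P
D(3): 3−15=-12≡14 → O
H(7): 7−15=-8≡18 → S
X(23): 23−15=8 → I
W(22): 22−15=7 → H
R(17): 17−15=2 → C
E(4): 4−15=-11≡15 → P
Q(16): 16−15=1 → B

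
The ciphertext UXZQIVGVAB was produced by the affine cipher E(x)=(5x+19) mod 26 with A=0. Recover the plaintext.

The inverse of 5 mod 26 is 21, since 5·21=105≡1. Apply D(y)=21·(y−19) mod 26:
U(20): 21·(20−19)=21 → V
X(23): 21·(23−19)=84≡6 → G
Z(25): 21·(25−19)=126≡22 → W
Q(16): 21·(16−19)=-63≡15 → P
I(8): 21·(8−19)=-231≡3 → D
V(21): 21·(21−19)=42≡16 → Q
G(6): 21·(6−19)=-273≡13 → N
V(21): 21·(21−19)=42≡16 → Q
A(0): 21·(0−19)=-399≡17 → R
B(1): 21·(1−19)=-378≡12 → M

VGWPDQNQRM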